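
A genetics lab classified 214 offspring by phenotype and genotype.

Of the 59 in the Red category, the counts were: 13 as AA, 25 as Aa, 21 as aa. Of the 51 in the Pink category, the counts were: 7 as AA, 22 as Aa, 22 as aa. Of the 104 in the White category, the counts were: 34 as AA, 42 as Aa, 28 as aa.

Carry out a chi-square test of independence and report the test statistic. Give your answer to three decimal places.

Row totals: 59, 51, 104. Column totals: 54, 89, 71. Grand total N = 214.
Expected counts (row total × column total / N):
  Red, AA: 59×54/214 = 14.8879
  Red, Aa: 59×89/214 = 24.5374
  Red, aa: 59×71/214 = 19.5748
  Pink, AA: 51×54/214 = 12.8692
  Pink, Aa: 51×89/214 = 21.2103
  Pink, aa: 51×71/214 = 16.9206
  White, AA: 104×54/214 = 26.2430
  White, Aa: 104×89/214 = 43.2523
  White, aa: 104×71/214 = 34.5047
Contributions (O − E)²/E:
  (13 − 14.8879)²/14.8879 = 0.2394
  (25 − 24.5374)²/24.5374 = 0.0087
  (21 − 19.5748)²/19.5748 = 0.1038
  (7 − 12.8692)²/12.8692 = 2.6767
  (22 − 21.2103)²/21.2103 = 0.0294
  (22 − 16.9206)²/16.9206 = 1.5248
  (34 − 26.2430)²/26.2430 = 2.2928
  (42 − 43.2523)²/43.2523 = 0.0363
  (28 − 34.5047)²/34.5047 = 1.2262
χ² = 0.2394 + 0.0087 + 0.1038 + 2.6767 + 0.0294 + 1.5248 + 2.2928 + 0.0363 + 1.2262 = 8.138

8.138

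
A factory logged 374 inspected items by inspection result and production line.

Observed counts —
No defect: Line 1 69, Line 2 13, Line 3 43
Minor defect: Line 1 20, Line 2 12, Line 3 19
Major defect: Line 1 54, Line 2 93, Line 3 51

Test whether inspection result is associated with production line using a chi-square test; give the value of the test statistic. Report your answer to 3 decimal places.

Row totals: 125, 51, 198. Column totals: 143, 118, 113. Grand total N = 374.
Expected counts (row total × column total / N):
  No defect, Line 1: 125×143/374 = 47.7941
  No defect, Line 2: 125×118/374 = 39.4385
  No defect, Line 3: 125×113/374 = 37.7674
  Minor defect, Line 1: 51×143/374 = 19.5000
  Minor defect, Line 2: 51×118/374 = 16.0909
  Minor defect, Line 3: 51×113/374 = 15.4091
  Major defect, Line 1: 198×143/374 = 75.7059
  Major defect, Line 2: 198×118/374 = 62.4706
  Major defect, Line 3: 198×113/374 = 59.8235
Contributions (O − E)²/E:
  (69 − 47.7941)²/47.7941 = 9.4089
  (13 − 39.4385)²/39.4385 = 17.7237
  (43 − 37.7674)²/37.7674 = 0.7250
  (20 − 19.5000)²/19.5000 = 0.0128
  (12 − 16.0909)²/16.0909 = 1.0401
  (19 − 15.4091)²/15.4091 = 0.8368
  (54 − 75.7059)²/75.7059 = 6.2234
  (93 − 62.4706)²/62.4706 = 14.9197
  (51 − 59.8235)²/59.8235 = 1.3014
χ² = 9.4089 + 17.7237 + 0.7250 + 0.0128 + 1.0401 + 0.8368 + 6.2234 + 14.9197 + 1.3014 = 52.192

52.192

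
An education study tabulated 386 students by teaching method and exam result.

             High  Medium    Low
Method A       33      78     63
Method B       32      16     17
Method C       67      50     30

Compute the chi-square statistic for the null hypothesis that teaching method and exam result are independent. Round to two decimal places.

Row totals: 174, 65, 147. Column totals: 132, 144, 110. Grand total N = 386.
Expected counts (row total × column total / N):
  Method A, High: 174×132/386 = 59.503
  Method A, Medium: 174×144/386 = 64.912
  Method A, Low: 174×110/386 = 49.585
  Method B, High: 65×132/386 = 22.228
  Method B, Medium: 65×144/386 = 24.249
  Method B, Low: 65×110/386 = 18.523
  Method C, High: 147×132/386 = 50.269
  Method C, Medium: 147×144/386 = 54.839
  Method C, Low: 147×110/386 = 41.891
Contributions (O − E)²/E:
  (33 − 59.503)²/59.503 = 11.8046
  (78 − 64.912)²/64.912 = 2.6389
  (63 − 49.585)²/49.585 = 3.6294
  (32 − 22.228)²/22.228 = 4.2960
  (16 − 24.249)²/24.249 = 2.8061
  (17 − 18.523)²/18.523 = 0.1252
  (67 − 50.269)²/50.269 = 5.5686
  (50 − 54.839)²/54.839 = 0.4270
  (30 − 41.891)²/41.891 = 3.3753
χ² = 11.8046 + 2.6389 + 3.6294 + 4.2960 + 2.8061 + 0.1252 + 5.5686 + 0.4270 + 3.3753 = 34.67

34.67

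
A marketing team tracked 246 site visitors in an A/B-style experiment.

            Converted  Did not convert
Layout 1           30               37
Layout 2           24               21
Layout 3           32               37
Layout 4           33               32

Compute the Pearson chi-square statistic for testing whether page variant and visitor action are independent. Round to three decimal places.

Row totals: 67, 45, 69, 65. Column totals: 119, 127. Grand total N = 246.
Expected counts (row total × column total / N):
  Layout 1, Converted: 67×119/246 = 32.4106
  Layout 1, Did not convert: 67×127/246 = 34.5894
  Layout 2, Converted: 45×119/246 = 21.7683
  Layout 2, Did not convert: 45×127/246 = 23.2317
  Layout 3, Converted: 69×119/246 = 33.3780
  Layout 3, Did not convert: 69×127/246 = 35.6220
  Layout 4, Converted: 65×119/246 = 31.4431
  Layout 4, Did not convert: 65×127/246 = 33.5569
Contributions (O − E)²/E:
  (30 − 32.4106)²/32.4106 = 0.1793
  (37 − 34.5894)²/34.5894 = 0.1680
  (24 − 21.7683)²/21.7683 = 0.2288
  (21 − 23.2317)²/23.2317 = 0.2144
  (32 − 33.3780)²/33.3780 = 0.0569
  (37 − 35.6220)²/35.6220 = 0.0533
  (33 − 31.4431)²/31.4431 = 0.0771
  (32 − 33.5569)²/33.5569 = 0.0722
χ² = 0.1793 + 0.1680 + 0.2288 + 0.2144 + 0.0569 + 0.0533 + 0.0771 + 0.0722 = 1.050

1.050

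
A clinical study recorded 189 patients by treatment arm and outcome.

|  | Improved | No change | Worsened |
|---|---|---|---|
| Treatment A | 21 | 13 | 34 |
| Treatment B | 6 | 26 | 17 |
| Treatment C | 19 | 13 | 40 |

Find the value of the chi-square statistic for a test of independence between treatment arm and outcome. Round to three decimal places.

22.684

Row totals: 68, 49, 72. Column totals: 46, 52, 91. Grand total N = 189.
Expected counts (row total × column total / N):
  Treatment A, Improved: 68×46/189 = 16.5503
  Treatment A, No change: 68×52/189 = 18.7090
  Treatment A, Worsened: 68×91/189 = 32.7407
  Treatment B, Improved: 49×46/189 = 11.9259
  Treatment B, No change: 49×52/189 = 13.4815
  Treatment B, Worsened: 49×91/189 = 23.5926
  Treatment C, Improved: 72×46/189 = 17.5238
  Treatment C, No change: 72×52/189 = 19.8095
  Treatment C, Worsened: 72×91/189 = 34.6667
Contributions (O − E)²/E:
  (21 − 16.5503)²/16.5503 = 1.1963
  (13 − 18.7090)²/18.7090 = 1.7421
  (34 − 32.7407)²/32.7407 = 0.0484
  (6 − 11.9259)²/11.9259 = 2.9445
  (26 − 13.4815)²/13.4815 = 11.6243
  (17 − 23.5926)²/23.5926 = 1.8422
  (19 − 17.5238)²/17.5238 = 0.1244
  (13 − 19.8095)²/19.8095 = 2.3408
  (40 − 34.6667)²/34.6667 = 0.8205
χ² = 1.1963 + 1.7421 + 0.0484 + 2.9445 + 11.6243 + 1.8422 + 0.1244 + 2.3408 + 0.8205 = 22.684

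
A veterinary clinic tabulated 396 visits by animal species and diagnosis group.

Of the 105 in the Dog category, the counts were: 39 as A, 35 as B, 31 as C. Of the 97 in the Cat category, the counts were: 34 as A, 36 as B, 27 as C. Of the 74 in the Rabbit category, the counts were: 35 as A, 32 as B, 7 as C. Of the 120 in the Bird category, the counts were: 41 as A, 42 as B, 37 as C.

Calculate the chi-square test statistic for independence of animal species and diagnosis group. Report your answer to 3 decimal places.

Row totals: 105, 97, 74, 120. Column totals: 149, 145, 102. Grand total N = 396.
Expected counts (row total × column total / N):
  Dog, A: 105×149/396 = 39.5076
  Dog, B: 105×145/396 = 38.4470
  Dog, C: 105×102/396 = 27.0455
  Cat, A: 97×149/396 = 36.4975
  Cat, B: 97×145/396 = 35.5177
  Cat, C: 97×102/396 = 24.9848
  Rabbit, A: 74×149/396 = 27.8434
  Rabbit, B: 74×145/396 = 27.0960
  Rabbit, C: 74×102/396 = 19.0606
  Bird, A: 120×149/396 = 45.1515
  Bird, B: 120×145/396 = 43.9394
  Bird, C: 120×102/396 = 30.9091
Contributions (O − E)²/E:
  (39 − 39.5076)²/39.5076 = 0.0065
  (35 − 38.4470)²/38.4470 = 0.3090
  (31 − 27.0455)²/27.0455 = 0.5782
  (34 − 36.4975)²/36.4975 = 0.1709
  (36 − 35.5177)²/35.5177 = 0.0065
  (27 − 24.9848)²/24.9848 = 0.1625
  (35 − 27.8434)²/27.8434 = 1.8395
  (32 − 27.0960)²/27.0960 = 0.8876
  (7 − 19.0606)²/19.0606 = 7.6313
  (41 − 45.1515)²/45.1515 = 0.3817
  (42 − 43.9394)²/43.9394 = 0.0856
  (37 − 30.9091)²/30.9091 = 1.2003
χ² = 0.0065 + 0.3090 + 0.5782 + 0.1709 + 0.0065 + 0.1625 + 1.8395 + 0.8876 + 7.6313 + 0.3817 + 0.0856 + 1.2003 = 13.260

13.260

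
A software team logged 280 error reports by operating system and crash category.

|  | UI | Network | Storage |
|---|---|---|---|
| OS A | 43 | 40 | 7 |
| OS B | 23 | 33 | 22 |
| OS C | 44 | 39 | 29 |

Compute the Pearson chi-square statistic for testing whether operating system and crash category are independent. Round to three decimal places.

Row totals: 90, 78, 112. Column totals: 110, 112, 58. Grand total N = 280.
Expected counts (row total × column total / N):
  OS A, UI: 90×110/280 = 35.3571
  OS A, Network: 90×112/280 = 36.0000
  OS A, Storage: 90×58/280 = 18.6429
  OS B, UI: 78×110/280 = 30.6429
  OS B, Network: 78×112/280 = 31.2000
  OS B, Storage: 78×58/280 = 16.1571
  OS C, UI: 112×110/280 = 44.0000
  OS C, Network: 112×112/280 = 44.8000
  OS C, Storage: 112×58/280 = 23.2000
Contributions (O − E)²/E:
  (43 − 35.3571)²/35.3571 = 1.6521
  (40 − 36.0000)²/36.0000 = 0.4444
  (7 − 18.6429)²/18.6429 = 7.2712
  (23 − 30.6429)²/30.6429 = 1.9063
  (33 − 31.2000)²/31.2000 = 0.1038
  (22 − 16.1571)²/16.1571 = 2.1130
  (44 − 44.0000)²/44.0000 = 0.0000
  (39 − 44.8000)²/44.8000 = 0.7509
  (29 − 23.2000)²/23.2000 = 1.4500
χ² = 1.6521 + 0.4444 + 7.2712 + 1.9063 + 0.1038 + 2.1130 + 0.0000 + 0.7509 + 1.4500 = 15.692

15.692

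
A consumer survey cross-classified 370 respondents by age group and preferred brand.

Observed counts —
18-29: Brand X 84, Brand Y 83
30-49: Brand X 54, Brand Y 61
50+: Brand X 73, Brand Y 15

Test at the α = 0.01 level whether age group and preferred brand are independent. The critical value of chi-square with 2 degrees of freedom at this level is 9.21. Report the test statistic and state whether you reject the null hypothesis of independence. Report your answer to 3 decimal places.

Row totals: 167, 115, 88. Column totals: 211, 159. Grand total N = 370.
Expected counts (row total × column total / N):
  18-29, Brand X: 167×211/370 = 95.2351
  18-29, Brand Y: 167×159/370 = 71.7649
  30-49, Brand X: 115×211/370 = 65.5811
  30-49, Brand Y: 115×159/370 = 49.4189
  50+, Brand X: 88×211/370 = 50.1838
  50+, Brand Y: 88×159/370 = 37.8162
Contributions (O − E)²/E:
  (84 − 95.2351)²/95.2351 = 1.3254
  (83 − 71.7649)²/71.7649 = 1.7589
  (54 − 65.5811)²/65.5811 = 2.0451
  (61 − 49.4189)²/49.4189 = 2.7140
  (73 − 50.1838)²/50.1838 = 10.3734
  (15 − 37.8162)²/37.8162 = 13.7660
χ² = 1.3254 + 1.7589 + 2.0451 + 2.7140 + 10.3734 + 13.7660 = 31.983
df = (3−1)(2−1) = 2. Since 31.983 > 9.21, reject the null hypothesis of independence at α = 0.01.

31.983; reject H₀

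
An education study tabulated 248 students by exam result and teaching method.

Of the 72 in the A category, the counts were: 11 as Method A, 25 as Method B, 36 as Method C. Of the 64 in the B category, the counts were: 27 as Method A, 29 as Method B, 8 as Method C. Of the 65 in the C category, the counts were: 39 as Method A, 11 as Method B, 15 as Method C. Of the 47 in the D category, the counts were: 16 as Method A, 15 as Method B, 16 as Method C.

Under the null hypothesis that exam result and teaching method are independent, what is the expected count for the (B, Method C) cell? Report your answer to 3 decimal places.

19.355

Row total (B) = 64; column total (Method C) = 75; grand total N = 248.
Expected count = (row total × column total) / N = 64 × 75 / 248 = 19.355.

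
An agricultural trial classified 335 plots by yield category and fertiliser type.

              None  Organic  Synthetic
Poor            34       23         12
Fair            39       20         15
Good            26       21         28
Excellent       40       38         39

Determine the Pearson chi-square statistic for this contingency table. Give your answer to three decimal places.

Row totals: 69, 74, 75, 117. Column totals: 139, 102, 94. Grand total N = 335.
Expected counts (row total × column total / N):
  Poor, None: 69×139/335 = 28.6299
  Poor, Organic: 69×102/335 = 21.0090
  Poor, Synthetic: 69×94/335 = 19.3612
  Fair, None: 74×139/335 = 30.7045
  Fair, Organic: 74×102/335 = 22.5313
  Fair, Synthetic: 74×94/335 = 20.7642
  Good, None: 75×139/335 = 31.1194
  Good, Organic: 75×102/335 = 22.8358
  Good, Synthetic: 75×94/335 = 21.0448
  Excellent, None: 117×139/335 = 48.5463
  Excellent, Organic: 117×102/335 = 35.6239
  Excellent, Synthetic: 117×94/335 = 32.8299
Contributions (O − E)²/E:
  (34 − 28.6299)²/28.6299 = 1.0073
  (23 − 21.0090)²/21.0090 = 0.1887
  (12 − 19.3612)²/19.3612 = 2.7988
  (39 − 30.7045)²/30.7045 = 2.2412
  (20 − 22.5313)²/22.5313 = 0.2844
  (15 − 20.7642)²/20.7642 = 1.6002
  (26 − 31.1194)²/31.1194 = 0.8422
  (21 − 22.8358)²/22.8358 = 0.1476
  (28 − 21.0448)²/21.0448 = 2.2987
  (40 − 48.5463)²/48.5463 = 1.5045
  (38 − 35.6239)²/35.6239 = 0.1585
  (39 − 32.8299)²/32.8299 = 1.1596
χ² = 1.0073 + 0.1887 + 2.7988 + 2.2412 + 0.2844 + 1.6002 + 0.8422 + 0.1476 + 2.2987 + 1.5045 + 0.1585 + 1.1596 = 14.232

14.232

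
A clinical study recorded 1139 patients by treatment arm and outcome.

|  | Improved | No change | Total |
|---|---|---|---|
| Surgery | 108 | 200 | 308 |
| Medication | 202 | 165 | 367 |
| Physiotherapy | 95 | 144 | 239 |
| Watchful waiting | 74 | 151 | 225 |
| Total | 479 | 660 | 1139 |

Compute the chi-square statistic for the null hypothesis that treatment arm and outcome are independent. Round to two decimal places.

39.85

Grand total N = 1139.
Expected counts (row total × column total / N):
  Surgery, Improved: 308×479/1139 = 129.528
  Surgery, No change: 308×660/1139 = 178.472
  Medication, Improved: 367×479/1139 = 154.340
  Medication, No change: 367×660/1139 = 212.660
  Physiotherapy, Improved: 239×479/1139 = 100.510
  Physiotherapy, No change: 239×660/1139 = 138.490
  Watchful waiting, Improved: 225×479/1139 = 94.622
  Watchful waiting, No change: 225×660/1139 = 130.378
Contributions (O − E)²/E:
  (108 − 129.528)²/129.528 = 3.5780
  (200 − 178.472)²/178.472 = 2.5968
  (202 − 154.340)²/154.340 = 14.7173
  (165 − 212.660)²/212.660 = 10.6813
  (95 − 100.510)²/100.510 = 0.3021
  (144 − 138.490)²/138.490 = 0.2192
  (74 − 94.622)²/94.622 = 4.4944
  (151 − 130.378)²/130.378 = 3.2618
χ² = 3.5780 + 2.5968 + 14.7173 + 10.6813 + 0.3021 + 0.2192 + 4.4944 + 3.2618 = 39.85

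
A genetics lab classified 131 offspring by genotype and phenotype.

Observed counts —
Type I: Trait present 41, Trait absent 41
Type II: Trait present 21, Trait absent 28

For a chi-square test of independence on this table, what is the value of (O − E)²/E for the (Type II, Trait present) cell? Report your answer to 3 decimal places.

0.207

Row total (Type II) = 49; column total (Trait present) = 62; N = 131.
Expected count E = 49 × 62 / 131 = 23.1908.
Contribution = (O − E)²/E = (21 − 23.1908)² / 23.1908 = 0.207.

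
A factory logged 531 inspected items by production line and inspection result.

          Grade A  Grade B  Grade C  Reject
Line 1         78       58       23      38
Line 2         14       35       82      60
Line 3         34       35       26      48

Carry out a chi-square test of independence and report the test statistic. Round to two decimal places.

Row totals: 197, 191, 143. Column totals: 126, 128, 131, 146. Grand total N = 531.
Expected counts (row total × column total / N):
  Line 1, Grade A: 197×126/531 = 46.746
  Line 1, Grade B: 197×128/531 = 47.488
  Line 1, Grade C: 197×131/531 = 48.601
  Line 1, Reject: 197×146/531 = 54.166
  Line 2, Grade A: 191×126/531 = 45.322
  Line 2, Grade B: 191×128/531 = 46.041
  Line 2, Grade C: 191×131/531 = 47.121
  Line 2, Reject: 191×146/531 = 52.516
  Line 3, Grade A: 143×126/531 = 33.932
  Line 3, Grade B: 143×128/531 = 34.471
  Line 3, Grade C: 143×131/531 = 35.279
  Line 3, Reject: 143×146/531 = 39.318
Contributions (O − E)²/E:
  (78 − 46.746)²/46.746 = 20.8962
  (58 − 47.488)²/47.488 = 2.3269
  (23 − 48.601)²/48.601 = 13.4855
  (38 − 54.166)²/54.166 = 4.8248
  (14 − 45.322)²/45.322 = 21.6466
  (35 − 46.041)²/46.041 = 2.6477
  (82 − 47.121)²/47.121 = 25.8175
  (60 − 52.516)²/52.516 = 1.0665
  (34 − 33.932)²/33.932 = 0.0001
  (35 − 34.471)²/34.471 = 0.0081
  (26 − 35.279)²/35.279 = 2.4405
  (48 − 39.318)²/39.318 = 1.9171
χ² = 20.8962 + 2.3269 + 13.4855 + 4.8248 + 21.6466 + 2.6477 + 25.8175 + 1.0665 + 0.0001 + 0.0081 + 2.4405 + 1.9171 = 97.08

97.08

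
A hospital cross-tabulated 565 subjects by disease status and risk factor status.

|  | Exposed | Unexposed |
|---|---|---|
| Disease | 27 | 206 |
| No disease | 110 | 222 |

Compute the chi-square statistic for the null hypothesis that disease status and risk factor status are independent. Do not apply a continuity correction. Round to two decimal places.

Row totals: 233, 332. Column totals: 137, 428. Grand total N = 565.
Expected counts (row total × column total / N):
  Disease, Exposed: 233×137/565 = 56.497
  Disease, Unexposed: 233×428/565 = 176.503
  No disease, Exposed: 332×137/565 = 80.503
  No disease, Unexposed: 332×428/565 = 251.497
Contributions (O − E)²/E:
  (27 − 56.497)²/56.497 = 15.4003
  (206 − 176.503)²/176.503 = 4.9295
  (110 − 80.503)²/80.503 = 10.8080
  (222 − 251.497)²/251.497 = 3.4596
χ² = 15.4003 + 4.9295 + 10.8080 + 3.4596 = 34.60

34.60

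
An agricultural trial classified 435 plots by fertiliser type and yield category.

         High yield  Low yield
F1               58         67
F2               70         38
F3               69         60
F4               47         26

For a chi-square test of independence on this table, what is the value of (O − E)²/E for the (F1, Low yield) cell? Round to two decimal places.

Row total (F1) = 125; column total (Low yield) = 191; N = 435.
Expected count E = 125 × 191 / 435 = 54.885.
Contribution = (O − E)²/E = (67 − 54.885)² / 54.885 = 2.67.

2.67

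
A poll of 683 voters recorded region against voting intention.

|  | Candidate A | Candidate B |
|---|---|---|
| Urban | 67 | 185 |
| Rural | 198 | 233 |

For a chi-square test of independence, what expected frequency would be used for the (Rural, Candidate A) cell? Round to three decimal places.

167.225

Row total (Rural) = 431; column total (Candidate A) = 265; grand total N = 683.
Expected count = (row total × column total) / N = 431 × 265 / 683 = 167.225.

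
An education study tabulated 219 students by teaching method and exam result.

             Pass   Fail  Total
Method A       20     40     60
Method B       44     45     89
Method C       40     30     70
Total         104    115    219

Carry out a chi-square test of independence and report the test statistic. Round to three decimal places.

Grand total N = 219.
Expected counts (row total × column total / N):
  Method A, Pass: 60×104/219 = 28.4932
  Method A, Fail: 60×115/219 = 31.5068
  Method B, Pass: 89×104/219 = 42.2648
  Method B, Fail: 89×115/219 = 46.7352
  Method C, Pass: 70×104/219 = 33.2420
  Method C, Fail: 70×115/219 = 36.7580
Contributions (O − E)²/E:
  (20 − 28.4932)²/28.4932 = 2.5316
  (40 − 31.5068)²/31.5068 = 2.2895
  (44 − 42.2648)²/42.2648 = 0.0712
  (45 − 46.7352)²/46.7352 = 0.0644
  (40 − 33.2420)²/33.2420 = 1.3739
  (30 − 36.7580)²/36.7580 = 1.2425
χ² = 2.5316 + 2.2895 + 0.0712 + 0.0644 + 1.3739 + 1.2425 = 7.573

7.573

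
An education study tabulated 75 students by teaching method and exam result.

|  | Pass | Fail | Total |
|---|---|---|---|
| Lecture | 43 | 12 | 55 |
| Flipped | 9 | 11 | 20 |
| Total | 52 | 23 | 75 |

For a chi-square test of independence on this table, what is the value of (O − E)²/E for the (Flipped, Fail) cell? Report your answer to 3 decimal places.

3.862

Row total (Flipped) = 20; column total (Fail) = 23; N = 75.
Expected count E = 20 × 23 / 75 = 6.1333.
Contribution = (O − E)²/E = (11 − 6.1333)² / 6.1333 = 3.862.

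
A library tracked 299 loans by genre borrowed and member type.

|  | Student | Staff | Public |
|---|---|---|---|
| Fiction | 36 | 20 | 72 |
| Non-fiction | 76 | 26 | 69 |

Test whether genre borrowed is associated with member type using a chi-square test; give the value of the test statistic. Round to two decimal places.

Row totals: 128, 171. Column totals: 112, 46, 141. Grand total N = 299.
Expected counts (row total × column total / N):
  Fiction, Student: 128×112/299 = 47.946
  Fiction, Staff: 128×46/299 = 19.692
  Fiction, Public: 128×141/299 = 60.361
  Non-fiction, Student: 171×112/299 = 64.054
  Non-fiction, Staff: 171×46/299 = 26.308
  Non-fiction, Public: 171×141/299 = 80.639
Contributions (O − E)²/E:
  (36 − 47.946)²/47.946 = 2.9764
  (20 − 19.692)²/19.692 = 0.0048
  (72 − 60.361)²/60.361 = 2.2443
  (76 − 64.054)²/64.054 = 2.2279
  (26 − 26.308)²/26.308 = 0.0036
  (69 − 80.639)²/80.639 = 1.6799
χ² = 2.9764 + 0.0048 + 2.2443 + 2.2279 + 0.0036 + 1.6799 = 9.14

9.14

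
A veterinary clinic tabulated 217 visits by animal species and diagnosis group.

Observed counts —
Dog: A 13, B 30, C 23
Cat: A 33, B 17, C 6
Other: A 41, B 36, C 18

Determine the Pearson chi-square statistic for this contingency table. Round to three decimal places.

22.558

Row totals: 66, 56, 95. Column totals: 87, 83, 47. Grand total N = 217.
Expected counts (row total × column total / N):
  Dog, A: 66×87/217 = 26.4608
  Dog, B: 66×83/217 = 25.2442
  Dog, C: 66×47/217 = 14.2949
  Cat, A: 56×87/217 = 22.4516
  Cat, B: 56×83/217 = 21.4194
  Cat, C: 56×47/217 = 12.1290
  Other, A: 95×87/217 = 38.0876
  Other, B: 95×83/217 = 36.3364
  Other, C: 95×47/217 = 20.5760
Contributions (O − E)²/E:
  (13 − 26.4608)²/26.4608 = 6.8476
  (30 − 25.2442)²/25.2442 = 0.8960
  (23 − 14.2949)²/14.2949 = 5.3011
  (33 − 22.4516)²/22.4516 = 4.9559
  (17 − 21.4194)²/21.4194 = 0.9118
  (6 − 12.1290)²/12.1290 = 3.0971
  (41 − 38.0876)²/38.0876 = 0.2227
  (36 − 36.3364)²/36.3364 = 0.0031
  (18 − 20.5760)²/20.5760 = 0.3225
χ² = 6.8476 + 0.8960 + 5.3011 + 4.9559 + 0.9118 + 3.0971 + 0.2227 + 0.0031 + 0.3225 = 22.558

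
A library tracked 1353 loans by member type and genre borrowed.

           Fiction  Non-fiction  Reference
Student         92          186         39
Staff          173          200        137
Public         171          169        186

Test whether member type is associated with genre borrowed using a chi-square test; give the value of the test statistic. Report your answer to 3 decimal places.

Row totals: 317, 510, 526. Column totals: 436, 555, 362. Grand total N = 1353.
Expected counts (row total × column total / N):
  Student, Fiction: 317×436/1353 = 102.1523
  Student, Non-fiction: 317×555/1353 = 130.0333
  Student, Reference: 317×362/1353 = 84.8145
  Staff, Fiction: 510×436/1353 = 164.3459
  Staff, Non-fiction: 510×555/1353 = 209.2018
  Staff, Reference: 510×362/1353 = 136.4523
  Public, Fiction: 526×436/1353 = 169.5018
  Public, Non-fiction: 526×555/1353 = 215.7650
  Public, Reference: 526×362/1353 = 140.7332
Contributions (O − E)²/E:
  (92 − 102.1523)²/102.1523 = 1.0090
  (186 − 130.0333)²/130.0333 = 24.0882
  (39 − 84.8145)²/84.8145 = 24.7478
  (173 − 164.3459)²/164.3459 = 0.4557
  (200 − 209.2018)²/209.2018 = 0.4047
  (137 − 136.4523)²/136.4523 = 0.0022
  (171 − 169.5018)²/169.5018 = 0.0132
  (169 − 215.7650)²/215.7650 = 10.1359
  (186 − 140.7332)²/140.7332 = 14.5601
χ² = 1.0090 + 24.0882 + 24.7478 + 0.4557 + 0.4047 + 0.0022 + 0.0132 + 10.1359 + 14.5601 = 75.417

75.417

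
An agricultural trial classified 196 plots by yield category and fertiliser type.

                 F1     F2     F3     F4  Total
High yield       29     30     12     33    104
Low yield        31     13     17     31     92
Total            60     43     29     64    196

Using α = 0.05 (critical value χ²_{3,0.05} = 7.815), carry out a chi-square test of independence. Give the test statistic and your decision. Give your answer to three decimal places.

Grand total N = 196.
Expected counts (row total × column total / N):
  High yield, F1: 104×60/196 = 31.8367
  High yield, F2: 104×43/196 = 22.8163
  High yield, F3: 104×29/196 = 15.3878
  High yield, F4: 104×64/196 = 33.9592
  Low yield, F1: 92×60/196 = 28.1633
  Low yield, F2: 92×43/196 = 20.1837
  Low yield, F3: 92×29/196 = 13.6122
  Low yield, F4: 92×64/196 = 30.0408
Contributions (O − E)²/E:
  (29 − 31.8367)²/31.8367 = 0.2528
  (30 − 22.8163)²/22.8163 = 2.2618
  (12 − 15.3878)²/15.3878 = 0.7459
  (33 − 33.9592)²/33.9592 = 0.0271
  (31 − 28.1633)²/28.1633 = 0.2857
  (13 − 20.1837)²/20.1837 = 2.5568
  (17 − 13.6122)²/13.6122 = 0.8432
  (31 − 30.0408)²/30.0408 = 0.0306
χ² = 0.2528 + 2.2618 + 0.7459 + 0.0271 + 0.2857 + 2.5568 + 0.8432 + 0.0306 = 7.004
df = (2−1)(4−1) = 3. Since 7.004 < 7.815, fail to reject the null hypothesis of independence at α = 0.05.

7.004; fail to reject H₀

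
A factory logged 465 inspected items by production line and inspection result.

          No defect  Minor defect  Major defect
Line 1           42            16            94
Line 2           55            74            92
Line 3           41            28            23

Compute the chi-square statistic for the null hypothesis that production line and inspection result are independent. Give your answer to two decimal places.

46.99

Row totals: 152, 221, 92. Column totals: 138, 118, 209. Grand total N = 465.
Expected counts (row total × column total / N):
  Line 1, No defect: 152×138/465 = 45.1097
  Line 1, Minor defect: 152×118/465 = 38.5720
  Line 1, Major defect: 152×209/465 = 68.3183
  Line 2, No defect: 221×138/465 = 65.5871
  Line 2, Minor defect: 221×118/465 = 56.0817
  Line 2, Major defect: 221×209/465 = 99.3312
  Line 3, No defect: 92×138/465 = 27.3032
  Line 3, Minor defect: 92×118/465 = 23.3462
  Line 3, Major defect: 92×209/465 = 41.3505
Contributions (O − E)²/E:
  (42 − 45.1097)²/45.1097 = 0.2144
  (16 − 38.5720)²/38.5720 = 13.2089
  (94 − 68.3183)²/68.3183 = 9.6541
  (55 − 65.5871)²/65.5871 = 1.7090
  (74 − 56.0817)²/56.0817 = 5.7250
  (92 − 99.3312)²/99.3312 = 0.5411
  (41 − 27.3032)²/27.3032 = 6.8711
  (28 − 23.3462)²/23.3462 = 0.9277
  (23 − 41.3505)²/41.3505 = 8.1436
χ² = 0.2144 + 13.2089 + 9.6541 + 1.7090 + 5.7250 + 0.5411 + 6.8711 + 0.9277 + 8.1436 = 46.99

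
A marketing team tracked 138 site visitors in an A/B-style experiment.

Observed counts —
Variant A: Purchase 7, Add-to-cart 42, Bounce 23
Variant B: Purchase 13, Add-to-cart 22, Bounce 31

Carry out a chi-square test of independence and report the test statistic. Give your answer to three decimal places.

8.991

Row totals: 72, 66. Column totals: 20, 64, 54. Grand total N = 138.
Expected counts (row total × column total / N):
  Variant A, Purchase: 72×20/138 = 10.4348
  Variant A, Add-to-cart: 72×64/138 = 33.3913
  Variant A, Bounce: 72×54/138 = 28.1739
  Variant B, Purchase: 66×20/138 = 9.5652
  Variant B, Add-to-cart: 66×64/138 = 30.6087
  Variant B, Bounce: 66×54/138 = 25.8261
Contributions (O − E)²/E:
  (7 − 10.4348)²/10.4348 = 1.1306
  (42 − 33.3913)²/33.3913 = 2.2194
  (23 − 28.1739)²/28.1739 = 0.9501
  (13 − 9.5652)²/9.5652 = 1.2334
  (22 − 30.6087)²/30.6087 = 2.4212
  (31 − 25.8261)²/25.8261 = 1.0365
χ² = 1.1306 + 2.2194 + 0.9501 + 1.2334 + 2.4212 + 1.0365 = 8.991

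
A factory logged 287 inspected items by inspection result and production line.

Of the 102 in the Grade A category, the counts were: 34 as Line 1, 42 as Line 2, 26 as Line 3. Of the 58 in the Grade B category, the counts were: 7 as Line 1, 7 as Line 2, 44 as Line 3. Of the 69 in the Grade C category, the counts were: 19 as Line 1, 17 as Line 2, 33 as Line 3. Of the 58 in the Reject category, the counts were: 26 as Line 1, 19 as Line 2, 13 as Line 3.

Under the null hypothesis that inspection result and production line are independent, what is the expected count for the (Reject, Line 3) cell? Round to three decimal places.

Row total (Reject) = 58; column total (Line 3) = 116; grand total N = 287.
Expected count = (row total × column total) / N = 58 × 116 / 287 = 23.443.

23.443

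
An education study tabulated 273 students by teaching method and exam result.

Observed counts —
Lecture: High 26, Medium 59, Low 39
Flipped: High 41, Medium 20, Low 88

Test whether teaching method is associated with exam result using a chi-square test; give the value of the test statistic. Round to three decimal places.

Row totals: 124, 149. Column totals: 67, 79, 127. Grand total N = 273.
Expected counts (row total × column total / N):
  Lecture, High: 124×67/273 = 30.4322
  Lecture, Medium: 124×79/273 = 35.8828
  Lecture, Low: 124×127/273 = 57.6850
  Flipped, High: 149×67/273 = 36.5678
  Flipped, Medium: 149×79/273 = 43.1172
  Flipped, Low: 149×127/273 = 69.3150
Contributions (O − E)²/E:
  (26 − 30.4322)²/30.4322 = 0.6455
  (59 − 35.8828)²/35.8828 = 14.8931
  (39 − 57.6850)²/57.6850 = 6.0523
  (41 − 36.5678)²/36.5678 = 0.5372
  (20 − 43.1172)²/43.1172 = 12.3942
  (88 − 69.3150)²/69.3150 = 5.0368
χ² = 0.6455 + 14.8931 + 6.0523 + 0.5372 + 12.3942 + 5.0368 = 39.559

39.559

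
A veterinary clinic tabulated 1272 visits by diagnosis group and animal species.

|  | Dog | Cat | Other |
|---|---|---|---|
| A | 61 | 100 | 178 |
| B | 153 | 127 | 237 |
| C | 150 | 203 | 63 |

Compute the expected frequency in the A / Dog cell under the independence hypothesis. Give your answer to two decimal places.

97.01

Row total (A) = 339; column total (Dog) = 364; grand total N = 1272.
Expected count = (row total × column total) / N = 339 × 364 / 1272 = 97.01.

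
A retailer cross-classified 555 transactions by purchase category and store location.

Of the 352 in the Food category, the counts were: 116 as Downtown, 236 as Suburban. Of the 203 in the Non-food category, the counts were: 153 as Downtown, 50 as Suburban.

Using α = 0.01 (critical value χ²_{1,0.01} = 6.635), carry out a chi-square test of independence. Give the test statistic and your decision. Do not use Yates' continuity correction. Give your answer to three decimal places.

92.736; reject H₀

Row totals: 352, 203. Column totals: 269, 286. Grand total N = 555.
Expected counts (row total × column total / N):
  Food, Downtown: 352×269/555 = 170.6090
  Food, Suburban: 352×286/555 = 181.3910
  Non-food, Downtown: 203×269/555 = 98.3910
  Non-food, Suburban: 203×286/555 = 104.6090
Contributions (O − E)²/E:
  (116 − 170.6090)²/170.6090 = 17.4794
  (236 − 181.3910)²/181.3910 = 16.4404
  (153 − 98.3910)²/98.3910 = 30.3091
  (50 − 104.6090)²/104.6090 = 28.5075
χ² = 17.4794 + 16.4404 + 30.3091 + 28.5075 = 92.736
df = (2−1)(2−1) = 1. Since 92.736 > 6.635, reject the null hypothesis of independence at α = 0.01.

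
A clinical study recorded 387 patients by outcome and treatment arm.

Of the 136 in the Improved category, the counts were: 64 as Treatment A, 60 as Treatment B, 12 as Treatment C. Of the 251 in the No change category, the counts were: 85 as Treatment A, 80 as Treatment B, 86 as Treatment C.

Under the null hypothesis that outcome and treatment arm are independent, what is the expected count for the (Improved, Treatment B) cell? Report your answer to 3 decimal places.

49.199

Row total (Improved) = 136; column total (Treatment B) = 140; grand total N = 387.
Expected count = (row total × column total) / N = 136 × 140 / 387 = 49.199.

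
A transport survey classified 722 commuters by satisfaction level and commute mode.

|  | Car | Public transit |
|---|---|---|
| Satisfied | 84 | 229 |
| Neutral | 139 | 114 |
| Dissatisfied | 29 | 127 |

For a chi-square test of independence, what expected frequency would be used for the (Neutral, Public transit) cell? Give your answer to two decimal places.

Row total (Neutral) = 253; column total (Public transit) = 470; grand total N = 722.
Expected count = (row total × column total) / N = 253 × 470 / 722 = 164.70.

164.70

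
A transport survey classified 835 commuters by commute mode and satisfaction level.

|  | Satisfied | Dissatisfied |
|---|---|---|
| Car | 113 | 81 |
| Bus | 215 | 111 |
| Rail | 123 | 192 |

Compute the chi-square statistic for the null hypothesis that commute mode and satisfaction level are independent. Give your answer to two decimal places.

Row totals: 194, 326, 315. Column totals: 451, 384. Grand total N = 835.
Expected counts (row total × column total / N):
  Car, Satisfied: 194×451/835 = 104.783
  Car, Dissatisfied: 194×384/835 = 89.217
  Bus, Satisfied: 326×451/835 = 176.079
  Bus, Dissatisfied: 326×384/835 = 149.921
  Rail, Satisfied: 315×451/835 = 170.138
  Rail, Dissatisfied: 315×384/835 = 144.862
Contributions (O − E)²/E:
  (113 − 104.783)²/104.783 = 0.6444
  (81 − 89.217)²/89.217 = 0.7568
  (215 − 176.079)²/176.079 = 8.6032
  (111 − 149.921)²/149.921 = 10.1043
  (123 − 170.138)²/170.138 = 13.0599
  (192 − 144.862)²/144.862 = 15.3387
χ² = 0.6444 + 0.7568 + 8.6032 + 10.1043 + 13.0599 + 15.3387 = 48.51

48.51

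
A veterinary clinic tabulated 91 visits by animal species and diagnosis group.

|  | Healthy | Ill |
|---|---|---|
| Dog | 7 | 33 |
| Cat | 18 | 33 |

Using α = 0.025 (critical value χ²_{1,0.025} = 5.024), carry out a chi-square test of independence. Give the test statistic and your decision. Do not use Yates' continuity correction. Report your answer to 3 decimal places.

Row totals: 40, 51. Column totals: 25, 66. Grand total N = 91.
Expected counts (row total × column total / N):
  Dog, Healthy: 40×25/91 = 10.9890
  Dog, Ill: 40×66/91 = 29.0110
  Cat, Healthy: 51×25/91 = 14.0110
  Cat, Ill: 51×66/91 = 36.9890
Contributions (O − E)²/E:
  (7 − 10.9890)²/10.9890 = 1.4480
  (33 − 29.0110)²/29.0110 = 0.5485
  (18 − 14.0110)²/14.0110 = 1.1357
  (33 − 36.9890)²/36.9890 = 0.4302
χ² = 1.4480 + 0.5485 + 1.1357 + 0.4302 = 3.562
df = (2−1)(2−1) = 1. Since 3.562 < 5.024, fail to reject the null hypothesis of independence at α = 0.025.

3.562; fail to reject H₀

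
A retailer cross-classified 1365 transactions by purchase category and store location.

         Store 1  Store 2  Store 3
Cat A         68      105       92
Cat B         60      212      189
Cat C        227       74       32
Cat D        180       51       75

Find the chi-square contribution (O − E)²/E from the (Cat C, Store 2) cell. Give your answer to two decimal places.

Row total (Cat C) = 333; column total (Store 2) = 442; N = 1365.
Expected count E = 333 × 442 / 1365 = 107.8286.
Contribution = (O − E)²/E = (74 − 107.8286)² / 107.8286 = 10.61.

10.61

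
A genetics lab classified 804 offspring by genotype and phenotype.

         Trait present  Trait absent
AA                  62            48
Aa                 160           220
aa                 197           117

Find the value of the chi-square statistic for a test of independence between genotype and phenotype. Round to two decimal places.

30.25

Row totals: 110, 380, 314. Column totals: 419, 385. Grand total N = 804.
Expected counts (row total × column total / N):
  AA, Trait present: 110×419/804 = 57.326
  AA, Trait absent: 110×385/804 = 52.674
  Aa, Trait present: 380×419/804 = 198.035
  Aa, Trait absent: 380×385/804 = 181.965
  aa, Trait present: 314×419/804 = 163.639
  aa, Trait absent: 314×385/804 = 150.361
Contributions (O − E)²/E:
  (62 − 57.326)²/57.326 = 0.3811
  (48 − 52.674)²/52.674 = 0.4147
  (160 − 198.035)²/198.035 = 7.3051
  (220 − 181.965)²/181.965 = 7.9502
  (197 − 163.639)²/163.639 = 6.8013
  (117 − 150.361)²/150.361 = 7.4019
χ² = 0.3811 + 0.4147 + 7.3051 + 7.9502 + 6.8013 + 7.4019 = 30.25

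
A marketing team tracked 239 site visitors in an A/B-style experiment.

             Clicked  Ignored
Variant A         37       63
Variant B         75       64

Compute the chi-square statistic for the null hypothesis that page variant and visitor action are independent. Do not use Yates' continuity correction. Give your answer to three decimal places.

6.716

Row totals: 100, 139. Column totals: 112, 127. Grand total N = 239.
Expected counts (row total × column total / N):
  Variant A, Clicked: 100×112/239 = 46.8619
  Variant A, Ignored: 100×127/239 = 53.1381
  Variant B, Clicked: 139×112/239 = 65.1381
  Variant B, Ignored: 139×127/239 = 73.8619
Contributions (O − E)²/E:
  (37 − 46.8619)²/46.8619 = 2.0754
  (63 − 53.1381)²/53.1381 = 1.8303
  (75 − 65.1381)²/65.1381 = 1.4931
  (64 − 73.8619)²/73.8619 = 1.3167
χ² = 2.0754 + 1.8303 + 1.4931 + 1.3167 = 6.716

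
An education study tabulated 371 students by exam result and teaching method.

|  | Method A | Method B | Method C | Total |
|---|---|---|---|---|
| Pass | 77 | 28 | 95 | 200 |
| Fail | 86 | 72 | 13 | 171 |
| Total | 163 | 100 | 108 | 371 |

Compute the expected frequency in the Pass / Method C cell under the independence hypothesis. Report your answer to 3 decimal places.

Row total (Pass) = 200; column total (Method C) = 108; grand total N = 371.
Expected count = (row total × column total) / N = 200 × 108 / 371 = 58.221.

58.221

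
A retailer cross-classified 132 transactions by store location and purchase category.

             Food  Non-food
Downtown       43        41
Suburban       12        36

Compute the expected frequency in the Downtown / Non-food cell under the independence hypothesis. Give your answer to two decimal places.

Row total (Downtown) = 84; column total (Non-food) = 77; grand total N = 132.
Expected count = (row total × column total) / N = 84 × 77 / 132 = 49.00.

49.00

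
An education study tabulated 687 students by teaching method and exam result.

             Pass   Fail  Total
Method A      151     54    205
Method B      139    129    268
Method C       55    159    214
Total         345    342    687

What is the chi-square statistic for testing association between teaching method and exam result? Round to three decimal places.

Grand total N = 687.
Expected counts (row total × column total / N):
  Method A, Pass: 205×345/687 = 102.9476
  Method A, Fail: 205×342/687 = 102.0524
  Method B, Pass: 268×345/687 = 134.5852
  Method B, Fail: 268×342/687 = 133.4148
  Method C, Pass: 214×345/687 = 107.4672
  Method C, Fail: 214×342/687 = 106.5328
Contributions (O − E)²/E:
  (151 − 102.9476)²/102.9476 = 22.4292
  (54 − 102.0524)²/102.0524 = 22.6260
  (139 − 134.5852)²/134.5852 = 0.1448
  (129 − 133.4148)²/133.4148 = 0.1461
  (55 − 107.4672)²/107.4672 = 25.6153
  (159 − 106.5328)²/106.5328 = 25.8400
χ² = 22.4292 + 22.6260 + 0.1448 + 0.1461 + 25.6153 + 25.8400 = 96.801

96.801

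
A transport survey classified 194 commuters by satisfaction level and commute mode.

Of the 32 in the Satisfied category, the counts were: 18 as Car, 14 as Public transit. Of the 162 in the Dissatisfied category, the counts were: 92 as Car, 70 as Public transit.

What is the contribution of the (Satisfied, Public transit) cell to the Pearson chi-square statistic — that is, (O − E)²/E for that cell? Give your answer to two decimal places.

Row total (Satisfied) = 32; column total (Public transit) = 84; N = 194.
Expected count E = 32 × 84 / 194 = 13.856.
Contribution = (O − E)²/E = (14 − 13.856)² / 13.856 = 0.00.

0.00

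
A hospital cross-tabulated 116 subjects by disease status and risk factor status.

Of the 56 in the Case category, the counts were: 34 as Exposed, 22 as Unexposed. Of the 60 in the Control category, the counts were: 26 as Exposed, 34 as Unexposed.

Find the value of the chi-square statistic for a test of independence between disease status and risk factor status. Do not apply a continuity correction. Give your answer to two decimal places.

Row totals: 56, 60. Column totals: 60, 56. Grand total N = 116.
Expected counts (row total × column total / N):
  Case, Exposed: 56×60/116 = 28.9655
  Case, Unexposed: 56×56/116 = 27.0345
  Control, Exposed: 60×60/116 = 31.0345
  Control, Unexposed: 60×56/116 = 28.9655
Contributions (O − E)²/E:
  (34 − 28.9655)²/28.9655 = 0.8750
  (22 − 27.0345)²/27.0345 = 0.9375
  (26 − 31.0345)²/31.0345 = 0.8167
  (34 − 28.9655)²/28.9655 = 0.8750
χ² = 0.8750 + 0.9375 + 0.8167 + 0.8750 = 3.50

3.50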